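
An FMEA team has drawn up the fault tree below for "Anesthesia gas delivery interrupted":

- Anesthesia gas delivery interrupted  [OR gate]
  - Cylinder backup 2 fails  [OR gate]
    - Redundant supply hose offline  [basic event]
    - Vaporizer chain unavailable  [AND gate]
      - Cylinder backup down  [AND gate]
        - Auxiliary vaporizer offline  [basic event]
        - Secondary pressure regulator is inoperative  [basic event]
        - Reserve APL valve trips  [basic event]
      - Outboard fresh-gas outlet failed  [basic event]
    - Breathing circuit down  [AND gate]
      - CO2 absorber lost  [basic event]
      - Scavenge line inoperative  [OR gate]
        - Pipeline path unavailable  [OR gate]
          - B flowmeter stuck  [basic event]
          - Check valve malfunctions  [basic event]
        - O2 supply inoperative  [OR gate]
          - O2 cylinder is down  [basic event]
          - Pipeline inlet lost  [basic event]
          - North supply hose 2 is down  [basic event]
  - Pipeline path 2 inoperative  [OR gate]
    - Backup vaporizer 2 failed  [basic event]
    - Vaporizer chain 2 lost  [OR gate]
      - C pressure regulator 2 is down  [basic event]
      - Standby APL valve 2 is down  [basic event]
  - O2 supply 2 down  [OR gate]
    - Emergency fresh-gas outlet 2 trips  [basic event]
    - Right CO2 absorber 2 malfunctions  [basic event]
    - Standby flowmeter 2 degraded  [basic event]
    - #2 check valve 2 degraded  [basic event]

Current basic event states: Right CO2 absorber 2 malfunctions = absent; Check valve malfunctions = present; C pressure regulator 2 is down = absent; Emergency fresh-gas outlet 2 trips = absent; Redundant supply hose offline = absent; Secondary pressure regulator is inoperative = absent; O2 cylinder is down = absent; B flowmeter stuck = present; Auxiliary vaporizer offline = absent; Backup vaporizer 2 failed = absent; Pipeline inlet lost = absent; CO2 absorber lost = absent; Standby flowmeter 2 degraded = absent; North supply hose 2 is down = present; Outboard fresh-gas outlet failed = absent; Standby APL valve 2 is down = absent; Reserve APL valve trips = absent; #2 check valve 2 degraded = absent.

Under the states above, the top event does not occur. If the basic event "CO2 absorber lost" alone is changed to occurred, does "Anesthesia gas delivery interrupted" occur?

Yes

Counterfactual: set "CO2 absorber lost" to occurred.
Cylinder backup down [AND]: Auxiliary vaporizer offline=not, Secondary pressure regulator is inoperative=not, Reserve APL valve trips=not → not all inputs occur → does not occur.
Vaporizer chain unavailable [AND]: Cylinder backup down=not, Outboard fresh-gas outlet failed=not → not all inputs occur → does not occur.
Pipeline path unavailable [OR]: B flowmeter stuck=occurs, Check valve malfunctions=occurs → at least one input occurs → occurs.
O2 supply inoperative [OR]: O2 cylinder is down=not, Pipeline inlet lost=not, North supply hose 2 is down=occurs → at least one input occurs → occurs.
Scavenge line inoperative [OR]: Pipeline path unavailable=occurs, O2 supply inoperative=occurs → at least one input occurs → occurs.
Breathing circuit down [AND]: CO2 absorber lost=occurs, Scavenge line inoperative=occurs → all inputs occur → occurs.
Cylinder backup 2 fails [OR]: Redundant supply hose offline=not, Vaporizer chain unavailable=not, Breathing circuit down=occurs → at least one input occurs → occurs.
Vaporizer chain 2 lost [OR]: C pressure regulator 2 is down=not, Standby APL valve 2 is down=not → no input occurs → does not occur.
Pipeline path 2 inoperative [OR]: Backup vaporizer 2 failed=not, Vaporizer chain 2 lost=not → no input occurs → does not occur.
O2 supply 2 down [OR]: Emergency fresh-gas outlet 2 trips=not, Right CO2 absorber 2 malfunctions=not, Standby flowmeter 2 degraded=not, #2 check valve 2 degraded=not → no input occurs → does not occur.
Anesthesia gas delivery interrupted [OR]: Cylinder backup 2 fails=occurs, Pipeline path 2 inoperative=not, O2 supply 2 down=not → at least one input occurs → occurs.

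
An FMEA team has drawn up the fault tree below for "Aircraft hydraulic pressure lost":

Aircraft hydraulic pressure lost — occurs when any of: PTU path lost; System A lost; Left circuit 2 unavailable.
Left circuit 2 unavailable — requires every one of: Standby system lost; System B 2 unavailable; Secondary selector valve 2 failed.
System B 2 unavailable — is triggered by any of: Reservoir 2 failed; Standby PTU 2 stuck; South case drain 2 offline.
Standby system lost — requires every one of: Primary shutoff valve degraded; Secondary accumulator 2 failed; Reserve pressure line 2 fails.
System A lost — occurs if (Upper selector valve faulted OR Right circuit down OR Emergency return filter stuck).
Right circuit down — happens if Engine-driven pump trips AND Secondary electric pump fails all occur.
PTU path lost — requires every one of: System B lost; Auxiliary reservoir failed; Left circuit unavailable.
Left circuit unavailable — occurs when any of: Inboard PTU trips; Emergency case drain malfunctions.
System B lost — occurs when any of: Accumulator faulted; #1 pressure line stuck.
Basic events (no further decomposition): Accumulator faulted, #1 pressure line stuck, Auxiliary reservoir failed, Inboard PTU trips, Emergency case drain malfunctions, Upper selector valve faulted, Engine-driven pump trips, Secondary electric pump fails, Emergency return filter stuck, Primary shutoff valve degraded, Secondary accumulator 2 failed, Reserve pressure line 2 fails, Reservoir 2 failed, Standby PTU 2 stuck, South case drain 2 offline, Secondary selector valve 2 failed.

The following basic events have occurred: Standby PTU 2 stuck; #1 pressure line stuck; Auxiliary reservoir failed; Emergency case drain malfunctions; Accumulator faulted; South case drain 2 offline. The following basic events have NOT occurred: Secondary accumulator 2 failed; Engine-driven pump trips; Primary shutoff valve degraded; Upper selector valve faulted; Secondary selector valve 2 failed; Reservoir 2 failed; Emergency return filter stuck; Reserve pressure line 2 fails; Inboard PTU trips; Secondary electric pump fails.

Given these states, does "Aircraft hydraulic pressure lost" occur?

Yes

System B lost [OR]: Accumulator faulted=occurs, #1 pressure line stuck=occurs → at least one input occurs → occurs.
Left circuit unavailable [OR]: Inboard PTU trips=not, Emergency case drain malfunctions=occurs → at least one input occurs → occurs.
PTU path lost [AND]: System B lost=occurs, Auxiliary reservoir failed=occurs, Left circuit unavailable=occurs → all inputs occur → occurs.
Right circuit down [AND]: Engine-driven pump trips=not, Secondary electric pump fails=not → not all inputs occur → does not occur.
System A lost [OR]: Upper selector valve faulted=not, Right circuit down=not, Emergency return filter stuck=not → no input occurs → does not occur.
Standby system lost [AND]: Primary shutoff valve degraded=not, Secondary accumulator 2 failed=not, Reserve pressure line 2 fails=not → not all inputs occur → does not occur.
System B 2 unavailable [OR]: Reservoir 2 failed=not, Standby PTU 2 stuck=occurs, South case drain 2 offline=occurs → at least one input occurs → occurs.
Left circuit 2 unavailable [AND]: Standby system lost=not, System B 2 unavailable=occurs, Secondary selector valve 2 failed=not → not all inputs occur → does not occur.
Aircraft hydraulic pressure lost [OR]: PTU path lost=occurs, System A lost=not, Left circuit 2 unavailable=not → at least one input occurs → occurs.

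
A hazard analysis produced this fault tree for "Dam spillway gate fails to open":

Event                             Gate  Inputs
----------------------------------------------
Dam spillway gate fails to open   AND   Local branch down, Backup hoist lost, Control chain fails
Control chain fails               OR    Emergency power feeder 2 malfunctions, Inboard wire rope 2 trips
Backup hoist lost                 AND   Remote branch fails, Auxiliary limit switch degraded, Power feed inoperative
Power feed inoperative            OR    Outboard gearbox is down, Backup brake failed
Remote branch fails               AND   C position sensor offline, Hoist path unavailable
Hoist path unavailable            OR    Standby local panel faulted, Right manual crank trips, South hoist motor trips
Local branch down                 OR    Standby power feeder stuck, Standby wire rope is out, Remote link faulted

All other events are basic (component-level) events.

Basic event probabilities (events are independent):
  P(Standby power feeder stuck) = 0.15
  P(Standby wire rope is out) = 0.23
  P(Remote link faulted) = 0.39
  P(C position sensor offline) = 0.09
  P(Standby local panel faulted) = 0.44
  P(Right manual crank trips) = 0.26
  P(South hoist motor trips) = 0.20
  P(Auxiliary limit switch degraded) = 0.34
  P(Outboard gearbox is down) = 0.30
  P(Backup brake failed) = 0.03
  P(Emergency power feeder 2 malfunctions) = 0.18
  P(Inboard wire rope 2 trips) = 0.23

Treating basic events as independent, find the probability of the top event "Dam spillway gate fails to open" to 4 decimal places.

P(Local branch down) [OR] = 1 − (1−0.15) × (1−0.23) × (1−0.39) = 0.600755
P(Hoist path unavailable) [OR] = 1 − (1−0.44) × (1−0.26) × (1−0.20) = 0.668480
P(Remote branch fails) [AND] = 0.09 × 0.668480 = 0.060163
P(Power feed inoperative) [OR] = 1 − (1−0.30) × (1−0.03) = 0.321000
P(Backup hoist lost) [AND] = 0.060163 × 0.34 × 0.321000 = 0.006566
P(Control chain fails) [OR] = 1 − (1−0.18) × (1−0.23) = 0.368600
P(Dam spillway gate fails to open) [AND] = 0.600755 × 0.006566 × 0.368600 = 0.001454
Rounded to 4 decimal places: P(Dam spillway gate fails to open) ≈ 0.0015.

0.0015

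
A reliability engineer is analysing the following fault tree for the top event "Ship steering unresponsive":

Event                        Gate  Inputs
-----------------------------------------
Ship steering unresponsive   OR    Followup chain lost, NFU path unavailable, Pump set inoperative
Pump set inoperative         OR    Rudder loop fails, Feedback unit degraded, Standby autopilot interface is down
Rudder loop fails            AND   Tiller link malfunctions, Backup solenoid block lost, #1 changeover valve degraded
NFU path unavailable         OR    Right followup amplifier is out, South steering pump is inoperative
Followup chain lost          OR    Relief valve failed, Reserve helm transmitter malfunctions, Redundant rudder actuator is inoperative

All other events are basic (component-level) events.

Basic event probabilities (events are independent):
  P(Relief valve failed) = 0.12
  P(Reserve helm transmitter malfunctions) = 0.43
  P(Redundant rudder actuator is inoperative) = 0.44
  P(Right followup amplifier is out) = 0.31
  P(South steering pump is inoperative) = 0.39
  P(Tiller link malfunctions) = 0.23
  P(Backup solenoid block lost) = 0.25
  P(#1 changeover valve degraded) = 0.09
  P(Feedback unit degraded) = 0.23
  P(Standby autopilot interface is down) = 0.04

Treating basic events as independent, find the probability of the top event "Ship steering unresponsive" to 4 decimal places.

0.9131

P(Followup chain lost) [OR] = 1 − (1−0.12) × (1−0.43) × (1−0.44) = 0.719104
P(NFU path unavailable) [OR] = 1 − (1−0.31) × (1−0.39) = 0.579100
P(Rudder loop fails) [AND] = 0.23 × 0.25 × 0.09 = 0.005175
P(Pump set inoperative) [OR] = 1 − (1−0.005175) × (1−0.23) × (1−0.04) = 0.264625
P(Ship steering unresponsive) [OR] = 1 − (1−0.719104) × (1−0.579100) × (1−0.264625) = 0.913057
Rounded to 4 decimal places: P(Ship steering unresponsive) ≈ 0.9131.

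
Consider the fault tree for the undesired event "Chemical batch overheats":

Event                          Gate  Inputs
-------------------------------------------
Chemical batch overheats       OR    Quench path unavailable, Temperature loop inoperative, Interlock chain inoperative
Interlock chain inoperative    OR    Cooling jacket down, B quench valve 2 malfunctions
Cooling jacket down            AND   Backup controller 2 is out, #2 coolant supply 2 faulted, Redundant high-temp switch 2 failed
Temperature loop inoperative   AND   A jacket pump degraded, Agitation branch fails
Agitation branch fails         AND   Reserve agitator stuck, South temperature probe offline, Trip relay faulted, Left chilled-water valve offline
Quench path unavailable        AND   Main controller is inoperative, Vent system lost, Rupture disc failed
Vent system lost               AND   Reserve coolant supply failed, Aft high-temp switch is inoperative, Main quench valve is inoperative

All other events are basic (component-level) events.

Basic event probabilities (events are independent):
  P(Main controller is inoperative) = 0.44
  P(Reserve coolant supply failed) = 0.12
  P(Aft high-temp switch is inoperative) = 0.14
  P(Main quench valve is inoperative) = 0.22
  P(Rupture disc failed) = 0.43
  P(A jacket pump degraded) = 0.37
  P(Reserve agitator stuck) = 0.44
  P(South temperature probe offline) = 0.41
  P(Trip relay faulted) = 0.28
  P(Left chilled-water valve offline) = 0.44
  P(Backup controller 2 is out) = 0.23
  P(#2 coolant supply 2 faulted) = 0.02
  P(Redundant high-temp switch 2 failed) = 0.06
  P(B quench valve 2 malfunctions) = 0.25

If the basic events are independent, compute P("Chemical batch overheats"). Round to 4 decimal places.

0.2569

P(Vent system lost) [AND] = 0.12 × 0.14 × 0.22 = 0.003696
P(Quench path unavailable) [AND] = 0.44 × 0.003696 × 0.43 = 0.000699
P(Agitation branch fails) [AND] = 0.44 × 0.41 × 0.28 × 0.44 = 0.022225
P(Temperature loop inoperative) [AND] = 0.37 × 0.022225 = 0.008223
P(Cooling jacket down) [AND] = 0.23 × 0.02 × 0.06 = 0.000276
P(Interlock chain inoperative) [OR] = 1 − (1−0.000276) × (1−0.25) = 0.250207
P(Chemical batch overheats) [OR] = 1 − (1−0.000699) × (1−0.008223) × (1−0.250207) = 0.256892
Rounded to 4 decimal places: P(Chemical batch overheats) ≈ 0.2569.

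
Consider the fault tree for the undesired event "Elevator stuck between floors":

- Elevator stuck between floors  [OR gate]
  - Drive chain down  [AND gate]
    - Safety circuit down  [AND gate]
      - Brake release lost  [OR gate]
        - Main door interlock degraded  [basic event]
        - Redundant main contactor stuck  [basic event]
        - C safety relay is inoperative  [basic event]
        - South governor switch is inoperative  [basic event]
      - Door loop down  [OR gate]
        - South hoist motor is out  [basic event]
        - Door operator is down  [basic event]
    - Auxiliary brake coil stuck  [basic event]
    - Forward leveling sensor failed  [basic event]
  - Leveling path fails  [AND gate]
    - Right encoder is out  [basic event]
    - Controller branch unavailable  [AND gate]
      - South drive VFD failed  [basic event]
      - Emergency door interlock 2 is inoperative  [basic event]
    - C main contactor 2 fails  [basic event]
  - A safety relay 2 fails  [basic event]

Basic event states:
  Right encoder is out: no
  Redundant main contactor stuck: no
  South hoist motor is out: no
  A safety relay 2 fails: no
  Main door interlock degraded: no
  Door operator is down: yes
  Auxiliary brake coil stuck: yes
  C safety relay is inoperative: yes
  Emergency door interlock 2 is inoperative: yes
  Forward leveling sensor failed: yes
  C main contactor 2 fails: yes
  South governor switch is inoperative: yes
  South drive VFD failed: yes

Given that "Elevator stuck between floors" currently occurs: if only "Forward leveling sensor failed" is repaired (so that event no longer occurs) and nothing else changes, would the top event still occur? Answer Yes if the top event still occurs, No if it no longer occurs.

Counterfactual: set "Forward leveling sensor failed" to not occurred.
Brake release lost [OR]: Main door interlock degraded=not, Redundant main contactor stuck=not, C safety relay is inoperative=occurs, South governor switch is inoperative=occurs → at least one input occurs → occurs.
Door loop down [OR]: South hoist motor is out=not, Door operator is down=occurs → at least one input occurs → occurs.
Safety circuit down [AND]: Brake release lost=occurs, Door loop down=occurs → all inputs occur → occurs.
Drive chain down [AND]: Safety circuit down=occurs, Auxiliary brake coil stuck=occurs, Forward leveling sensor failed=not → not all inputs occur → does not occur.
Controller branch unavailable [AND]: South drive VFD failed=occurs, Emergency door interlock 2 is inoperative=occurs → all inputs occur → occurs.
Leveling path fails [AND]: Right encoder is out=not, Controller branch unavailable=occurs, C main contactor 2 fails=occurs → not all inputs occur → does not occur.
Elevator stuck between floors [OR]: Drive chain down=not, Leveling path fails=not, A safety relay 2 fails=not → no input occurs → does not occur.

No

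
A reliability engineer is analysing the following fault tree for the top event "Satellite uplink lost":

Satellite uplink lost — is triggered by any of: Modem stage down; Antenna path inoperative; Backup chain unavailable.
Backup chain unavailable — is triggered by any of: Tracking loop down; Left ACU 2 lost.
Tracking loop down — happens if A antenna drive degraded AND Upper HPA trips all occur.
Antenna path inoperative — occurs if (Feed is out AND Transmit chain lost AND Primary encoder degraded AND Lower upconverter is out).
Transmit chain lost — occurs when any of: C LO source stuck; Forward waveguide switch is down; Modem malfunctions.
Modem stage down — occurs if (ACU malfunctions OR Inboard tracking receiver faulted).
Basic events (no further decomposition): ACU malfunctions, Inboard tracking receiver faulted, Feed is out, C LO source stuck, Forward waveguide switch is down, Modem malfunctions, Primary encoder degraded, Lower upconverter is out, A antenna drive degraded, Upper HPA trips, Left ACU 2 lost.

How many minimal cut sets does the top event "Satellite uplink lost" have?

7

Modem stage down [OR]: union of children's cut sets → 2 cut set(s).
Transmit chain lost [OR]: union of children's cut sets → 3 cut set(s).
Antenna path inoperative [AND]: one cut set from each child combined → 1 × 3 × 1 × 1 = 3 cut set(s).
Tracking loop down [AND]: one cut set from each child combined → 1 × 1 = 1 cut set(s).
Backup chain unavailable [OR]: union of children's cut sets → 2 cut set(s).
Satellite uplink lost [OR]: union of children's cut sets → 7 cut set(s).
Minimal cut sets: {ACU malfunctions}; {Inboard tracking receiver faulted}; {C LO source stuck, Feed is out, Lower upconverter is out, Primary encoder degraded}; {Feed is out, Forward waveguide switch is down, Lower upconverter is out, Primary encoder degraded}; {Feed is out, Lower upconverter is out, Modem malfunctions, Primary encoder degraded}; {A antenna drive degraded, Upper HPA trips}; {Left ACU 2 lost}.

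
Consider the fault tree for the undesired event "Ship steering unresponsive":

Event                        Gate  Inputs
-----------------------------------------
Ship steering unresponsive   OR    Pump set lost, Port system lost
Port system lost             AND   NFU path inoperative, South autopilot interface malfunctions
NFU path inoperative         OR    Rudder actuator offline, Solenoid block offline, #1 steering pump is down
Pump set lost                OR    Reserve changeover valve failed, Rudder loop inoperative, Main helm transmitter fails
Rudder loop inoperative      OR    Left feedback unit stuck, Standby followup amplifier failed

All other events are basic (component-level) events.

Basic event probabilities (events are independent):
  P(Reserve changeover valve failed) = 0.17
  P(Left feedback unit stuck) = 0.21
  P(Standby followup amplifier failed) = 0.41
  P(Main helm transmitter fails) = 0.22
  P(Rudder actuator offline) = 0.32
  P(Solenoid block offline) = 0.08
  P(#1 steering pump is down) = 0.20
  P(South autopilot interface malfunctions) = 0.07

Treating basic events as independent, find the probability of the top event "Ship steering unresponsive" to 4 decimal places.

P(Rudder loop inoperative) [OR] = 1 − (1−0.21) × (1−0.41) = 0.533900
P(Pump set lost) [OR] = 1 − (1−0.17) × (1−0.533900) × (1−0.22) = 0.698247
P(NFU path inoperative) [OR] = 1 − (1−0.32) × (1−0.08) × (1−0.20) = 0.499520
P(Port system lost) [AND] = 0.499520 × 0.07 = 0.034966
P(Ship steering unresponsive) [OR] = 1 − (1−0.698247) × (1−0.034966) = 0.708798
Rounded to 4 decimal places: P(Ship steering unresponsive) ≈ 0.7088.

0.7088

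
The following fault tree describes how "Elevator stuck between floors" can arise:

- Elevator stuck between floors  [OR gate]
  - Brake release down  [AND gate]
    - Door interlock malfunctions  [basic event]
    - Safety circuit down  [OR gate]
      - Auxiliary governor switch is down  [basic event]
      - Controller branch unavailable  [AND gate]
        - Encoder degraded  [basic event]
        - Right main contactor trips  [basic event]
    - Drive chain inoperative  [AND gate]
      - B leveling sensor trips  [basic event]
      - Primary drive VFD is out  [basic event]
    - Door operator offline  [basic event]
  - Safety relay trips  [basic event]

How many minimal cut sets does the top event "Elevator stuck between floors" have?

3

Controller branch unavailable [AND]: one cut set from each child combined → 1 × 1 = 1 cut set(s).
Safety circuit down [OR]: union of children's cut sets → 2 cut set(s).
Drive chain inoperative [AND]: one cut set from each child combined → 1 × 1 = 1 cut set(s).
Brake release down [AND]: one cut set from each child combined → 1 × 2 × 1 × 1 = 2 cut set(s).
Elevator stuck between floors [OR]: union of children's cut sets → 3 cut set(s).
Minimal cut sets: {Auxiliary governor switch is down, B leveling sensor trips, Door interlock malfunctions, Door operator offline, Primary drive VFD is out}; {B leveling sensor trips, Door interlock malfunctions, Door operator offline, Encoder degraded, Primary drive VFD is out, Right main contactor trips}; {Safety relay trips}.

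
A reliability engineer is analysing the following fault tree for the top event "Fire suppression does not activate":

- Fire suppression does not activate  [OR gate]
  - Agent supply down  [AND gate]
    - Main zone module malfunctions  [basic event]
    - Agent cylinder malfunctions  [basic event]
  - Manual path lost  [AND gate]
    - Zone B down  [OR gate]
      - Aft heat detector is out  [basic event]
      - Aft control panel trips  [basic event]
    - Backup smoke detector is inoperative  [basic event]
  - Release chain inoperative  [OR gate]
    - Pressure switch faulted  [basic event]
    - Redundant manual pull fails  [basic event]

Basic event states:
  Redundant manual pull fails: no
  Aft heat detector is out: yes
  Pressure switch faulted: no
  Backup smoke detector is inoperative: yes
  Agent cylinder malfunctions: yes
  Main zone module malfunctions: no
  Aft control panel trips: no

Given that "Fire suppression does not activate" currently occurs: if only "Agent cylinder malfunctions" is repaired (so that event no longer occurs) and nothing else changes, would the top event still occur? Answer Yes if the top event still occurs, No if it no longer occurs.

Yes

Counterfactual: set "Agent cylinder malfunctions" to not occurred.
Agent supply down [AND]: Main zone module malfunctions=not, Agent cylinder malfunctions=not → not all inputs occur → does not occur.
Zone B down [OR]: Aft heat detector is out=occurs, Aft control panel trips=not → at least one input occurs → occurs.
Manual path lost [AND]: Zone B down=occurs, Backup smoke detector is inoperative=occurs → all inputs occur → occurs.
Release chain inoperative [OR]: Pressure switch faulted=not, Redundant manual pull fails=not → no input occurs → does not occur.
Fire suppression does not activate [OR]: Agent supply down=not, Manual path lost=occurs, Release chain inoperative=not → at least one input occurs → occurs.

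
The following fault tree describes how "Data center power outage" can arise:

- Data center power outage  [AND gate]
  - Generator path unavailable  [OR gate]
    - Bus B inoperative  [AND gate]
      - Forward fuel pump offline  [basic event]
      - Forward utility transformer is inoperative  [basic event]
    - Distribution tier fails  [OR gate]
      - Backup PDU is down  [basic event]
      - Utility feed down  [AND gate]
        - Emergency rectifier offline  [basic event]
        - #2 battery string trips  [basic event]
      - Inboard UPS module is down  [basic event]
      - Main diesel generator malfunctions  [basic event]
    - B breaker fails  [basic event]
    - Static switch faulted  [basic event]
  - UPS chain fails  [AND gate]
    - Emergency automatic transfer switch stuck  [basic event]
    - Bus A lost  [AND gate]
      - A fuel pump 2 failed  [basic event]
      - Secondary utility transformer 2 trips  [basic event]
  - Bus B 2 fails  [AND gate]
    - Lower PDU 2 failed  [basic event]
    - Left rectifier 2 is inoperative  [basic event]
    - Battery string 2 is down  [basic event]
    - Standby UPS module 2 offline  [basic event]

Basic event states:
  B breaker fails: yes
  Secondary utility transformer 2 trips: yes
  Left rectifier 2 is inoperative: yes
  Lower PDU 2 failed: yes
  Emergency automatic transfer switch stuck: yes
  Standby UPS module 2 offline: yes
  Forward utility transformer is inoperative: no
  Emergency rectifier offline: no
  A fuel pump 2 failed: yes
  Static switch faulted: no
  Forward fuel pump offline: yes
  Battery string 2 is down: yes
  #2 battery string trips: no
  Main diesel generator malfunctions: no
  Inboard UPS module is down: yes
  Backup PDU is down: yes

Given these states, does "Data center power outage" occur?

Yes

Bus B inoperative [AND]: Forward fuel pump offline=occurs, Forward utility transformer is inoperative=not → not all inputs occur → does not occur.
Utility feed down [AND]: Emergency rectifier offline=not, #2 battery string trips=not → not all inputs occur → does not occur.
Distribution tier fails [OR]: Backup PDU is down=occurs, Utility feed down=not, Inboard UPS module is down=occurs, Main diesel generator malfunctions=not → at least one input occurs → occurs.
Generator path unavailable [OR]: Bus B inoperative=not, Distribution tier fails=occurs, B breaker fails=occurs, Static switch faulted=not → at least one input occurs → occurs.
Bus A lost [AND]: A fuel pump 2 failed=occurs, Secondary utility transformer 2 trips=occurs → all inputs occur → occurs.
UPS chain fails [AND]: Emergency automatic transfer switch stuck=occurs, Bus A lost=occurs → all inputs occur → occurs.
Bus B 2 fails [AND]: Lower PDU 2 failed=occurs, Left rectifier 2 is inoperative=occurs, Battery string 2 is down=occurs, Standby UPS module 2 offline=occurs → all inputs occur → occurs.
Data center power outage [AND]: Generator path unavailable=occurs, UPS chain fails=occurs, Bus B 2 fails=occurs → all inputs occur → occurs.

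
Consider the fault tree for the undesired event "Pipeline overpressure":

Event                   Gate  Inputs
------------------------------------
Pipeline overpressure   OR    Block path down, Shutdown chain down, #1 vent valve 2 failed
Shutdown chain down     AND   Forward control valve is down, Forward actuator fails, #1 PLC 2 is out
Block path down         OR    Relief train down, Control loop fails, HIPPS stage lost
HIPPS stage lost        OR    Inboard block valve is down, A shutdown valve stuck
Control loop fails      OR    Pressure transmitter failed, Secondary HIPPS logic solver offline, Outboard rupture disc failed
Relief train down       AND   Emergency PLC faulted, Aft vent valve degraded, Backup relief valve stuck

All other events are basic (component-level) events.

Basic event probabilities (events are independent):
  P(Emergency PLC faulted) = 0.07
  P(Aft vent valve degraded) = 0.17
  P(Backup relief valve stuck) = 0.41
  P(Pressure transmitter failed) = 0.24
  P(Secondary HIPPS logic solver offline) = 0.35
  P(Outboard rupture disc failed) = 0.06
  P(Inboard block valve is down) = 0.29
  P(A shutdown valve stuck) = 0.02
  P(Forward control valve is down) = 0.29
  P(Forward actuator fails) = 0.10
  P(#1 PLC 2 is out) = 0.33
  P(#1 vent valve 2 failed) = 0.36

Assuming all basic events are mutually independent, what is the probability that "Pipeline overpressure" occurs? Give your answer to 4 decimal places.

P(Relief train down) [AND] = 0.07 × 0.17 × 0.41 = 0.004879
P(Control loop fails) [OR] = 1 − (1−0.24) × (1−0.35) × (1−0.06) = 0.535640
P(HIPPS stage lost) [OR] = 1 − (1−0.29) × (1−0.02) = 0.304200
P(Block path down) [OR] = 1 − (1−0.004879) × (1−0.535640) × (1−0.304200) = 0.678475
P(Shutdown chain down) [AND] = 0.29 × 0.10 × 0.33 = 0.009570
P(Pipeline overpressure) [OR] = 1 − (1−0.678475) × (1−0.009570) × (1−0.36) = 0.796193
Rounded to 4 decimal places: P(Pipeline overpressure) ≈ 0.7962.

0.7962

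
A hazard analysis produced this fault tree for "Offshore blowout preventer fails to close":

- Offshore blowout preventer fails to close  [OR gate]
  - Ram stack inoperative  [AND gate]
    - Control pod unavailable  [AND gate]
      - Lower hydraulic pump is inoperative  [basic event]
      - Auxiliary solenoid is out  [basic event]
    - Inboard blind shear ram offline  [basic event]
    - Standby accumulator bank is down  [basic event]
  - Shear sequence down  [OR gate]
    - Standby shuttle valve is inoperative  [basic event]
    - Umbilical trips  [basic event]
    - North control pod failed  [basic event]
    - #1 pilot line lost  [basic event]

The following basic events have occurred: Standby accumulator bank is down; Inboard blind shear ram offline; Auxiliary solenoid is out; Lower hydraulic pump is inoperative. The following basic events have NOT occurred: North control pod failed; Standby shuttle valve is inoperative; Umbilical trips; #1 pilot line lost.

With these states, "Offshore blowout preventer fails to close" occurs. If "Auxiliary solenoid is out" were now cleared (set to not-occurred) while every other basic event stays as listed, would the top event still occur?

No

Counterfactual: set "Auxiliary solenoid is out" to not occurred.
Control pod unavailable [AND]: Lower hydraulic pump is inoperative=occurs, Auxiliary solenoid is out=not → not all inputs occur → does not occur.
Ram stack inoperative [AND]: Control pod unavailable=not, Inboard blind shear ram offline=occurs, Standby accumulator bank is down=occurs → not all inputs occur → does not occur.
Shear sequence down [OR]: Standby shuttle valve is inoperative=not, Umbilical trips=not, North control pod failed=not, #1 pilot line lost=not → no input occurs → does not occur.
Offshore blowout preventer fails to close [OR]: Ram stack inoperative=not, Shear sequence down=not → no input occurs → does not occur.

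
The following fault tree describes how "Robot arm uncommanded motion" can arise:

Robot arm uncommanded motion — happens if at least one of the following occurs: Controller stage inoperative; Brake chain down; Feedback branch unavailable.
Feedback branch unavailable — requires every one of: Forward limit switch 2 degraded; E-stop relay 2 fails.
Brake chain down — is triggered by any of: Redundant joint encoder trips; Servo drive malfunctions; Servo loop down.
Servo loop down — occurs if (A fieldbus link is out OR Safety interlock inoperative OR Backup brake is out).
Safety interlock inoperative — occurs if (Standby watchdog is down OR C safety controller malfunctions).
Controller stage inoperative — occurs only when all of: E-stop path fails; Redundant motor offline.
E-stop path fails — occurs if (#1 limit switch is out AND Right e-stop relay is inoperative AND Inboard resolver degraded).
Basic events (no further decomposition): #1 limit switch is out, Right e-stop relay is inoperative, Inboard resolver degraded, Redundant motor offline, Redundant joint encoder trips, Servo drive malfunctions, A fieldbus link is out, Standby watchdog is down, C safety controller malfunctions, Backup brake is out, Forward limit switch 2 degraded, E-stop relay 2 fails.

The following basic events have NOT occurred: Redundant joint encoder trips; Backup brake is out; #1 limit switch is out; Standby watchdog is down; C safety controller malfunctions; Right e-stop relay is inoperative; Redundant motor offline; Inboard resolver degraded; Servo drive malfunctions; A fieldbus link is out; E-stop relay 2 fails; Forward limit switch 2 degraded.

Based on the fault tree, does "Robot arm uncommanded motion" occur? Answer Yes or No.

No

E-stop path fails [AND]: #1 limit switch is out=not, Right e-stop relay is inoperative=not, Inboard resolver degraded=not → not all inputs occur → does not occur.
Controller stage inoperative [AND]: E-stop path fails=not, Redundant motor offline=not → not all inputs occur → does not occur.
Safety interlock inoperative [OR]: Standby watchdog is down=not, C safety controller malfunctions=not → no input occurs → does not occur.
Servo loop down [OR]: A fieldbus link is out=not, Safety interlock inoperative=not, Backup brake is out=not → no input occurs → does not occur.
Brake chain down [OR]: Redundant joint encoder trips=not, Servo drive malfunctions=not, Servo loop down=not → no input occurs → does not occur.
Feedback branch unavailable [AND]: Forward limit switch 2 degraded=not, E-stop relay 2 fails=not → not all inputs occur → does not occur.
Robot arm uncommanded motion [OR]: Controller stage inoperative=not, Brake chain down=not, Feedback branch unavailable=not → no input occurs → does not occur.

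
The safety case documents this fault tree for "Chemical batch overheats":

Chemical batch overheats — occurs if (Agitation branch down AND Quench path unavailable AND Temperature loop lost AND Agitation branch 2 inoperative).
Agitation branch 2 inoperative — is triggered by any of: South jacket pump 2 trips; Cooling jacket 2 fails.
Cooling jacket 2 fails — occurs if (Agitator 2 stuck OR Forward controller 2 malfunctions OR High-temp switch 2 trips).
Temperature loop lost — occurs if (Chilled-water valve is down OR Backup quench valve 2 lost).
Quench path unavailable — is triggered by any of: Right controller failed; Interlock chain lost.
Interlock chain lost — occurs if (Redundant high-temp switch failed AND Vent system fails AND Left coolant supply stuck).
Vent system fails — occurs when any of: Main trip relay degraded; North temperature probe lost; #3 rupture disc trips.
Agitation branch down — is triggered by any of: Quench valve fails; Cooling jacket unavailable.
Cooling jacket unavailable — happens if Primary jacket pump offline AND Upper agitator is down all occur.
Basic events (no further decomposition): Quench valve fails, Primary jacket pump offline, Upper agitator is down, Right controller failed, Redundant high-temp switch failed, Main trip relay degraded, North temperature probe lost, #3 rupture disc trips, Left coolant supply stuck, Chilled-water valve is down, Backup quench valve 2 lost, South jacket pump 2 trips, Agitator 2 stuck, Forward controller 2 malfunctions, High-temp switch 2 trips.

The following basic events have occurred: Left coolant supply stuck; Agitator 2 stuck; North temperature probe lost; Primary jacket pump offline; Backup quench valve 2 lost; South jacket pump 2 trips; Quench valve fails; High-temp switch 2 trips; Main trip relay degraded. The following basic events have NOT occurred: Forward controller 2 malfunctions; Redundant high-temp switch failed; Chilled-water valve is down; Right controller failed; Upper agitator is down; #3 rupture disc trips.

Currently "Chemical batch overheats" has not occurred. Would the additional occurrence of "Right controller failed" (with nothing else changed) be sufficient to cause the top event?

Counterfactual: set "Right controller failed" to occurred.
Cooling jacket unavailable [AND]: Primary jacket pump offline=occurs, Upper agitator is down=not → not all inputs occur → does not occur.
Agitation branch down [OR]: Quench valve fails=occurs, Cooling jacket unavailable=not → at least one input occurs → occurs.
Vent system fails [OR]: Main trip relay degraded=occurs, North temperature probe lost=occurs, #3 rupture disc trips=not → at least one input occurs → occurs.
Interlock chain lost [AND]: Redundant high-temp switch failed=not, Vent system fails=occurs, Left coolant supply stuck=occurs → not all inputs occur → does not occur.
Quench path unavailable [OR]: Right controller failed=occurs, Interlock chain lost=not → at least one input occurs → occurs.
Temperature loop lost [OR]: Chilled-water valve is down=not, Backup quench valve 2 lost=occurs → at least one input occurs → occurs.
Cooling jacket 2 fails [OR]: Agitator 2 stuck=occurs, Forward controller 2 malfunctions=not, High-temp switch 2 trips=occurs → at least one input occurs → occurs.
Agitation branch 2 inoperative [OR]: South jacket pump 2 trips=occurs, Cooling jacket 2 fails=occurs → at least one input occurs → occurs.
Chemical batch overheats [AND]: Agitation branch down=occurs, Quench path unavailable=occurs, Temperature loop lost=occurs, Agitation branch 2 inoperative=occurs → all inputs occur → occurs.

Yes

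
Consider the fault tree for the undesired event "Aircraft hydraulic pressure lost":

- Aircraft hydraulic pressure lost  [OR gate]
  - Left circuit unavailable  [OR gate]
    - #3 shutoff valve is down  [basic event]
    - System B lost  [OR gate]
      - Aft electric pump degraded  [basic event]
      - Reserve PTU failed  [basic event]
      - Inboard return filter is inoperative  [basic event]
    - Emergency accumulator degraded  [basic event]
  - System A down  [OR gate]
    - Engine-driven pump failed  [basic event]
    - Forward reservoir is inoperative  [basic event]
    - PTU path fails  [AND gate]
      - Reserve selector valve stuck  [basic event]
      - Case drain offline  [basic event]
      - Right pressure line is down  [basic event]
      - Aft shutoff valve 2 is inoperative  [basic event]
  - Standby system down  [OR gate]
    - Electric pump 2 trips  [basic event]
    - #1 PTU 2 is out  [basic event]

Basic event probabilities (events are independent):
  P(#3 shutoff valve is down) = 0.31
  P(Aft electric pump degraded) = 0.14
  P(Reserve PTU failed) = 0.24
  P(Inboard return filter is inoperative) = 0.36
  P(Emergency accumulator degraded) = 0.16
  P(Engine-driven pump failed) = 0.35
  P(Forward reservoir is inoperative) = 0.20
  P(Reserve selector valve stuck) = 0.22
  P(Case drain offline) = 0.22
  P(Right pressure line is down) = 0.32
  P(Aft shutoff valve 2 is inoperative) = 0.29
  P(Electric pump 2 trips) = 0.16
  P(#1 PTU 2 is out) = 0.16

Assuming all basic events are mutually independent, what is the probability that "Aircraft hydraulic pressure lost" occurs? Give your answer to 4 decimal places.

0.9114

P(System B lost) [OR] = 1 − (1−0.14) × (1−0.24) × (1−0.36) = 0.581696
P(Left circuit unavailable) [OR] = 1 − (1−0.31) × (1−0.581696) × (1−0.16) = 0.757551
P(PTU path fails) [AND] = 0.22 × 0.22 × 0.32 × 0.29 = 0.004492
P(System A down) [OR] = 1 − (1−0.35) × (1−0.20) × (1−0.004492) = 0.482336
P(Standby system down) [OR] = 1 − (1−0.16) × (1−0.16) = 0.294400
P(Aircraft hydraulic pressure lost) [OR] = 1 − (1−0.757551) × (1−0.482336) × (1−0.294400) = 0.911442
Rounded to 4 decimal places: P(Aircraft hydraulic pressure lost) ≈ 0.9114.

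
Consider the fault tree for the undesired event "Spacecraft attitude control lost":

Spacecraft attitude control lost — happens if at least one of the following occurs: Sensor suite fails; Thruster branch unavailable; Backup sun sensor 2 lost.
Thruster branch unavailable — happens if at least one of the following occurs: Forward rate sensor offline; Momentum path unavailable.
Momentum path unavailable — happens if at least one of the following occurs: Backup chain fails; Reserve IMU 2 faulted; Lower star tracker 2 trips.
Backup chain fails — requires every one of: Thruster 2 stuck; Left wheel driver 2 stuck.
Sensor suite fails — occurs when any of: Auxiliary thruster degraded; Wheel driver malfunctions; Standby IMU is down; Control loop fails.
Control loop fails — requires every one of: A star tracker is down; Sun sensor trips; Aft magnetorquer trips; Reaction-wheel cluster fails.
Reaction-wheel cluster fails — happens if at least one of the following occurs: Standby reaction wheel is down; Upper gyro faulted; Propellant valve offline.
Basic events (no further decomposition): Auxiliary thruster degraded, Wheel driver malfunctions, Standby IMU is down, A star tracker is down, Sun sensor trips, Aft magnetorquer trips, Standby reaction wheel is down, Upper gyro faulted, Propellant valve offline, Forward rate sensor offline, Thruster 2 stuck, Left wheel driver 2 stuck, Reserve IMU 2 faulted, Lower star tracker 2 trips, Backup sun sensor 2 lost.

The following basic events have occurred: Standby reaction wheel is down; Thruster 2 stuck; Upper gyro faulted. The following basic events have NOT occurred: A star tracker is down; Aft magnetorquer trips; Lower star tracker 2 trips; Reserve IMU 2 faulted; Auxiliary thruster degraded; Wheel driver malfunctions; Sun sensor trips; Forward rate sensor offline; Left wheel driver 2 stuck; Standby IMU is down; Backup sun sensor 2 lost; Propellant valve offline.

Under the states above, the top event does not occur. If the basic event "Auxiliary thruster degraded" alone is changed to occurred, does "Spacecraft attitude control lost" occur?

Counterfactual: set "Auxiliary thruster degraded" to occurred.
Reaction-wheel cluster fails [OR]: Standby reaction wheel is down=occurs, Upper gyro faulted=occurs, Propellant valve offline=not → at least one input occurs → occurs.
Control loop fails [AND]: A star tracker is down=not, Sun sensor trips=not, Aft magnetorquer trips=not, Reaction-wheel cluster fails=occurs → not all inputs occur → does not occur.
Sensor suite fails [OR]: Auxiliary thruster degraded=occurs, Wheel driver malfunctions=not, Standby IMU is down=not, Control loop fails=not → at least one input occurs → occurs.
Backup chain fails [AND]: Thruster 2 stuck=occurs, Left wheel driver 2 stuck=not → not all inputs occur → does not occur.
Momentum path unavailable [OR]: Backup chain fails=not, Reserve IMU 2 faulted=not, Lower star tracker 2 trips=not → no input occurs → does not occur.
Thruster branch unavailable [OR]: Forward rate sensor offline=not, Momentum path unavailable=not → no input occurs → does not occur.
Spacecraft attitude control lost [OR]: Sensor suite fails=occurs, Thruster branch unavailable=not, Backup sun sensor 2 lost=not → at least one input occurs → occurs.

Yes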